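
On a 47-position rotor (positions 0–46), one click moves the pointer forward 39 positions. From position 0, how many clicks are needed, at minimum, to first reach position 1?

39·41 = 1599 = 34·47 + 1, so 39⁻¹ ≡ 41 (mod 47).

41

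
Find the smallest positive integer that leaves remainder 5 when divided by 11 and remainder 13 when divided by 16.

x ≡ 5 (mod 11) gives x ∈ {5, 16, 27, 38, 49, 60, 71, 82, …}.
The first of these with x mod 16 = 13 is 93.

93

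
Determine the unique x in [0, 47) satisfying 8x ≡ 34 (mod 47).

The inverse of 8 mod 47 is 6 (since 8·6 = 48 ≡ 1).
So x ≡ 6·34 = 204 ≡ 16 (mod 47).
Check: 8·16 = 128 = 2·47 + 34.

16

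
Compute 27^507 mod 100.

3

Square-and-reduce mod 100: 27^1≡27, 27^2≡29, 27^4≡41, 27^8≡81, 27^16≡61, 27^32≡21, 27^64≡41, 27^128≡81, 27^256≡61.
Since 507 = 1 + 2 + 8 + 16 + 32 + 64 + 128 + 256 in binary, 27^507 ≡ 27·29·81·61·21·41·81·61 ≡ 3 (mod 100).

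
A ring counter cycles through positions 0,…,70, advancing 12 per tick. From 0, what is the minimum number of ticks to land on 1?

6

12⁻¹ ≡ 6 (mod 71) because 12·6 = 72 = 1·71 + 1.
Multiplying both sides by 6: x ≡ 6·1 = 6 ≡ 6 (mod 71).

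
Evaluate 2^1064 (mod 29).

By repeated squaring mod 29: 2^1≡2, 2^2≡4, 2^4≡16, 2^8≡24, 2^16≡25, 2^32≡16, 2^64≡24, 2^128≡25, 2^256≡16, 2^512≡24, 2^1024≡25.
Since 1064 = 8 + 32 + 1024 in binary, 2^1064 ≡ 24·16·25 ≡ 1 (mod 29).

1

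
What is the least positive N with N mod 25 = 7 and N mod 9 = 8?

107

x ≡ 8 (mod 9) gives x ∈ {8, 17, 26, 35, 44, 53, 62, 71, …}.
The first of these with x mod 25 = 7 is 107.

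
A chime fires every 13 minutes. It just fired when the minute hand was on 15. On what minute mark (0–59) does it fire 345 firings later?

0

345·13 = 4485.
Dividing 4485 by 60 gives quotient 74 and remainder 45.
(15 + 45) mod 60 = 0.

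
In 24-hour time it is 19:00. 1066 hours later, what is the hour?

5

1066 − 44·24 = 10, so 1066 ≡ 10 (mod 24).
(19 + 10) mod 24 = 5.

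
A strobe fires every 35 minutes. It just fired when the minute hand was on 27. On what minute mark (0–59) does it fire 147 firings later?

12

147·35 = 5145.
Dividing 5145 by 60 gives quotient 85 and remainder 45.
(27 + 45) mod 60 = 12.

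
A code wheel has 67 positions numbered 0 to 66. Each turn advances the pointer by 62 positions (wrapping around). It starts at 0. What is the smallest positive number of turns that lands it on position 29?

21

The inverse of 62 mod 67 is 40 (since 62·40 = 2480 ≡ 1).
Multiplying both sides by 40: x ≡ 40·29 = 1160 ≡ 21 (mod 67).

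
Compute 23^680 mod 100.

1

Square-and-reduce mod 100: 23^1≡23, 23^2≡29, 23^4≡41, 23^8≡81, 23^16≡61, 23^32≡21, 23^64≡41, 23^128≡81, 23^256≡61, 23^512≡21.
680 = 8 + 32 + 128 + 512, so 23^680 ≡ 81·21·81·21 ≡ 1 (mod 100).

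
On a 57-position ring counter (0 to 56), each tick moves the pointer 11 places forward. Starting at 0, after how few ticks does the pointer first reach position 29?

13

The inverse of 11 mod 57 is 26 (since 11·26 = 286 ≡ 1).
So x ≡ 26·29 = 754 ≡ 13 (mod 57).
Check: 11·13 = 143 = 2·57 + 29.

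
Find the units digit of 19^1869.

9

Powers of 9 mod 10 repeat with period 2: 9, 1.
1869 leaves remainder 1 on division by 2, so 19^1869 ends in 9.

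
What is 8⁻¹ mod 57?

50

8·50 = 400 = 7·57 + 1, so 8⁻¹ ≡ 50 (mod 57).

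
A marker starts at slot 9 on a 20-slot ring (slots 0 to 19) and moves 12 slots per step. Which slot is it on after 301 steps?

1

301·12 = 3612.
Dividing 3612 by 20 gives quotient 180 and remainder 12.
(9 + 12) mod 20 = 1.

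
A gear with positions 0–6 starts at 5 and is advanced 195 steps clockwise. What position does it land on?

4

195 = 27·7 + 6, so 195 mod 7 = 6.
(5 + 6) mod 7 = 4.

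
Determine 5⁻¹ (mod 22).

9

22 = 4·5 + 2
5 = 2·2 + 1
2 = 2·1 + 0
Back-substituting gives 5·9 ≡ 1 (mod 22).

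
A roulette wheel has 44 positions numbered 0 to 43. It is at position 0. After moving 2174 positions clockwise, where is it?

18

2174 = 49·44 + 18, so 2174 mod 44 = 18.
(0 + 18) mod 44 = 18.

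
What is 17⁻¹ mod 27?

8

17·8 = 136 = 5·27 + 1, so 17⁻¹ ≡ 8 (mod 27).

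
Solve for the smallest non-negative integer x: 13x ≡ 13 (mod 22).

13⁻¹ ≡ 17 (mod 22) because 13·17 = 221 = 10·22 + 1.
So x ≡ 17·13 = 221 ≡ 1 (mod 22).

1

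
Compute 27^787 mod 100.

3

By repeated squaring mod 100: 27^1≡27, 27^2≡29, 27^4≡41, 27^8≡81, 27^16≡61, 27^32≡21, 27^64≡41, 27^128≡81, 27^256≡61, 27^512≡21.
Since 787 = 1 + 2 + 16 + 256 + 512 in binary, 27^787 ≡ 27·29·61·61·21 ≡ 3 (mod 100).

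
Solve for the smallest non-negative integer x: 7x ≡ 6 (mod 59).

43

7⁻¹ ≡ 17 (mod 59) because 7·17 = 119 = 2·59 + 1.
So x ≡ 17·6 = 102 ≡ 43 (mod 59).
Check: 7·43 = 301 = 5·59 + 6.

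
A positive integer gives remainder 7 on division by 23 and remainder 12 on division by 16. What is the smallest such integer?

76

x ≡ 12 (mod 16) gives x ∈ {12, 28, 44, 60, 76}.
The first of these with x mod 23 = 7 is 76.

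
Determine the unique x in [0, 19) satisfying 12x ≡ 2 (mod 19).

16

12⁻¹ ≡ 8 (mod 19) because 12·8 = 96 = 5·19 + 1.
Multiplying both sides by 8: x ≡ 8·2 = 16 ≡ 16 (mod 19).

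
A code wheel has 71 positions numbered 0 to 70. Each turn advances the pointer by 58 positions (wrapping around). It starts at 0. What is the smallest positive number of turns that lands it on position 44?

13

The inverse of 58 mod 71 is 60 (since 58·60 = 3480 ≡ 1).
Multiplying both sides by 60: x ≡ 60·44 = 2640 ≡ 13 (mod 71).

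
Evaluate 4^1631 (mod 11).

Square-and-reduce mod 11: 4^1≡4, 4^2≡5, 4^4≡3, 4^8≡9, 4^16≡4, 4^32≡5, 4^64≡3, 4^128≡9, 4^256≡4, 4^512≡5, 4^1024≡3.
Since 1631 = 1 + 2 + 4 + 8 + 16 + 64 + 512 + 1024 in binary, 4^1631 ≡ 4·5·3·9·4·3·5·3 ≡ 4 (mod 11).

4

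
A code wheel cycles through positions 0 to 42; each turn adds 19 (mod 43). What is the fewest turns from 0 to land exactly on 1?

34

19·34 = 646 = 15·43 + 1, so 19⁻¹ ≡ 34 (mod 43).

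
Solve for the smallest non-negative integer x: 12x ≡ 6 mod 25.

The inverse of 12 mod 25 is 23 (since 12·23 = 276 ≡ 1).
So x ≡ 23·6 = 138 ≡ 13 (mod 25).

13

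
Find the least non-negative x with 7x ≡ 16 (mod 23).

22

The inverse of 7 mod 23 is 10 (since 7·10 = 70 ≡ 1).
So x ≡ 10·16 = 160 ≡ 22 (mod 23).
Check: 7·22 = 154 = 6·23 + 16.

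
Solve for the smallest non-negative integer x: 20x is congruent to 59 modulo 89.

The inverse of 20 mod 89 is 49 (since 20·49 = 980 ≡ 1).
Multiplying both sides by 49: x ≡ 49·59 = 2891 ≡ 43 (mod 89).
Check: 20·43 = 860 = 9·89 + 59.

43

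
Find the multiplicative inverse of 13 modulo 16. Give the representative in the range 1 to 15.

13·5 = 65 = 4·16 + 1, so 13⁻¹ ≡ 5 (mod 16).

5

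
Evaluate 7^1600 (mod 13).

9

Successive squares of 7 mod 13: 7^1≡7, 7^2≡10, 7^4≡9, 7^8≡3, 7^16≡9, 7^32≡3, 7^64≡9, 7^128≡3, 7^256≡9, 7^512≡3, 7^1024≡9.
1600 = 64 + 512 + 1024, so 7^1600 ≡ 9·3·9 ≡ 9 (mod 13).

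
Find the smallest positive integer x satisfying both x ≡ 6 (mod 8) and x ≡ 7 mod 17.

126

Since 17·1 ≡ 1 (mod 8), take x = 7 + 17·((6−7)·1 mod 8) = 7 + 17·7 = 126.
Check: 126 mod 8 = 6, 126 mod 17 = 7.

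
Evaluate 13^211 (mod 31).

13

Successive squares of 13 mod 31: 13^1≡13, 13^2≡14, 13^4≡10, 13^8≡7, 13^16≡18, 13^32≡14, 13^64≡10, 13^128≡7.
Since 211 = 1 + 2 + 16 + 64 + 128 in binary, 13^211 ≡ 13·14·18·10·7 ≡ 13 (mod 31).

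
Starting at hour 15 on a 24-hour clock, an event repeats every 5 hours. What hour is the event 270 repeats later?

270·5 = 1350.
1350 = 56·24 + 6, so 1350 mod 24 = 6.
(15 + 6) mod 24 = 21.

21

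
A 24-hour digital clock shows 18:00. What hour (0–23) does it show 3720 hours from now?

3720 = 155·24 + 0, so 3720 mod 24 = 0.
(18 + 0) mod 24 = 18.

18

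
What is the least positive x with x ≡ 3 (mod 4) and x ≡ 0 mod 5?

15

Since 5·1 ≡ 1 (mod 4), take x = 0 + 5·((3−0)·1 mod 4) = 0 + 5·3 = 15.
Check: 15 mod 4 = 3, 15 mod 5 = 0.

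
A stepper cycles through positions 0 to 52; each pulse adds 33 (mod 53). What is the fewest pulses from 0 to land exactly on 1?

45

33·45 = 1485 = 28·53 + 1, so 33⁻¹ ≡ 45 (mod 53).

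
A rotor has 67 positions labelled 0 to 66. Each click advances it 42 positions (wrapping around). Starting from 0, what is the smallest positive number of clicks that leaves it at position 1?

8

67 = 1·42 + 25
42 = 1·25 + 17
25 = 1·17 + 8
17 = 2·8 + 1
8 = 8·1 + 0
Back-substituting gives 42·8 ≡ 1 (mod 67).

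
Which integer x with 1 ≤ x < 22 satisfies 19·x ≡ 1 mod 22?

7

22 = 1·19 + 3
19 = 6·3 + 1
3 = 3·1 + 0
Back-substituting gives 19·7 ≡ 1 (mod 22).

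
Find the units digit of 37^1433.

The units digit of 37^n cycles with period 4: 7, 9, 3, 1, …
1433 mod 4 = 1, so the last digit matches 7^1 = 7.

7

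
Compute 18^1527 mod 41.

37

Successive squares of 18 mod 41: 18^1≡18, 18^2≡37, 18^4≡16, 18^8≡10, 18^16≡18, 18^32≡37, 18^64≡16, 18^128≡10, 18^256≡18, 18^512≡37, 18^1024≡16.
Since 1527 = 1 + 2 + 4 + 16 + 32 + 64 + 128 + 256 + 1024 in binary, 18^1527 ≡ 18·37·16·18·37·16·10·18·16 ≡ 37 (mod 41).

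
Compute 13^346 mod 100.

9

By repeated squaring mod 100: 13^1≡13, 13^2≡69, 13^4≡61, 13^8≡21, 13^16≡41, 13^32≡81, 13^64≡61, 13^128≡21, 13^256≡41.
346 = 2 + 8 + 16 + 64 + 256, so 13^346 ≡ 69·21·41·61·41 ≡ 9 (mod 100).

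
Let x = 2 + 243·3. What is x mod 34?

243·3 = 729.
729 = 21·34 + 15, so 729 mod 34 = 15.
(2 + 15) mod 34 = 17.

17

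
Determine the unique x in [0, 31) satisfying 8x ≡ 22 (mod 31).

The inverse of 8 mod 31 is 4 (since 8·4 = 32 ≡ 1).
Multiplying both sides by 4: x ≡ 4·22 = 88 ≡ 26 (mod 31).
Check: 8·26 = 208 = 6·31 + 22.

26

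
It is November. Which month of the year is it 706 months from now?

706 = 58·12 + 10, so 706 mod 12 = 10.
November + 10 months → September.

September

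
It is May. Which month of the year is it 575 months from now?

April

575 mod 12 = 11 (since 47·12 = 564).
May + 11 months → April.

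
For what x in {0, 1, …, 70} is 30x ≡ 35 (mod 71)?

30⁻¹ ≡ 45 (mod 71) because 30·45 = 1350 = 19·71 + 1.
So x ≡ 45·35 = 1575 ≡ 13 (mod 71).

13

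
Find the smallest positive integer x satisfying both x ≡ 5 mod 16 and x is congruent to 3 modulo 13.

133

x ≡ 3 (mod 13) gives x ∈ {3, 16, 29, 42, 55, 68, 81, 94, …}.
The first of these with x mod 16 = 5 is 133.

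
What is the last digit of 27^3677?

Powers of 7 mod 10 repeat with period 4: 7, 9, 3, 1.
3677 leaves remainder 1 on division by 4, so 27^3677 ends in 7.

7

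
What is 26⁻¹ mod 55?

55 = 2·26 + 3
26 = 8·3 + 2
3 = 1·2 + 1
2 = 2·1 + 0
Back-substituting gives 26·36 ≡ 1 (mod 55).

36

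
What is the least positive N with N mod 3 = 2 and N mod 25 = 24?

x ≡ 2 (mod 3) gives x ∈ {2, 5, 8, 11, 14, 17, 20, 23, …}.
The first of these with x mod 25 = 24 is 74.

74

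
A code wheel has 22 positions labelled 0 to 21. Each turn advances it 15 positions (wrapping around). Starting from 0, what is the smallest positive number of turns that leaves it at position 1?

3

22 = 1·15 + 7
15 = 2·7 + 1
7 = 7·1 + 0
Back-substituting gives 15·3 ≡ 1 (mod 22).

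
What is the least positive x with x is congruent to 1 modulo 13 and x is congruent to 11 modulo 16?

27

x ≡ 1 (mod 13) gives x ∈ {1, 14, 27}.
The first of these with x mod 16 = 11 is 27.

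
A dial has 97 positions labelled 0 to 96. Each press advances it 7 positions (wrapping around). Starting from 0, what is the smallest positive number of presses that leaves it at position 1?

14

7·14 = 98 = 1·97 + 1, so 7⁻¹ ≡ 14 (mod 97).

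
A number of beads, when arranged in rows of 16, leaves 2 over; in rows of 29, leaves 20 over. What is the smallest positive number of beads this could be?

x ≡ 2 (mod 16) gives x ∈ {2, 18, 34, 50, 66, 82, 98, 114, …}.
The first of these with x mod 29 = 20 is 194.

194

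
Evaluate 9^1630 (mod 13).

9

Successive squares of 9 mod 13: 9^1≡9, 9^2≡3, 9^4≡9, 9^8≡3, 9^16≡9, 9^32≡3, 9^64≡9, 9^128≡3, 9^256≡9, 9^512≡3, 9^1024≡9.
1630 = 2 + 4 + 8 + 16 + 64 + 512 + 1024, so 9^1630 ≡ 3·9·3·9·9·3·9 ≡ 9 (mod 13).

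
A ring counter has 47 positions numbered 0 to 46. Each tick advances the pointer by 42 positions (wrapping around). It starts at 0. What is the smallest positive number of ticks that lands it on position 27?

4

42⁻¹ ≡ 28 (mod 47) because 42·28 = 1176 = 25·47 + 1.
So x ≡ 28·27 = 756 ≡ 4 (mod 47).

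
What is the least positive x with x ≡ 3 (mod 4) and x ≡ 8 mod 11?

19

x ≡ 3 (mod 4) gives x ∈ {3, 7, 11, 15, 19}.
The first of these with x mod 11 = 8 is 19.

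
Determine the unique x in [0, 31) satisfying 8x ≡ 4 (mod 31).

16

8⁻¹ ≡ 4 (mod 31) because 8·4 = 32 = 1·31 + 1.
So x ≡ 4·4 = 16 ≡ 16 (mod 31).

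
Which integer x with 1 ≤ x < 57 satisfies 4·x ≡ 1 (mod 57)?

43

57 = 14·4 + 1
4 = 4·1 + 0
Back-substituting gives 4·43 ≡ 1 (mod 57).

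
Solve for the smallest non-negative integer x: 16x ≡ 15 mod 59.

16⁻¹ ≡ 48 (mod 59) because 16·48 = 768 = 13·59 + 1.
So x ≡ 48·15 = 720 ≡ 12 (mod 59).

12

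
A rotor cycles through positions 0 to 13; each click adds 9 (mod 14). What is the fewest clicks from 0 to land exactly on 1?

9·11 = 99 = 7·14 + 1, so 9⁻¹ ≡ 11 (mod 14).

11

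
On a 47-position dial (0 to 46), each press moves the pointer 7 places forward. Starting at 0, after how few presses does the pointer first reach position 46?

The inverse of 7 mod 47 is 27 (since 7·27 = 189 ≡ 1).
So x ≡ 27·46 = 1242 ≡ 20 (mod 47).

20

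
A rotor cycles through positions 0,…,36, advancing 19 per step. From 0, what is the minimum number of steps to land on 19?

1

19⁻¹ ≡ 2 (mod 37) because 19·2 = 38 = 1·37 + 1.
Multiplying both sides by 2: x ≡ 2·19 = 38 ≡ 1 (mod 37).
Check: 19·1 = 19 = 0·37 + 19.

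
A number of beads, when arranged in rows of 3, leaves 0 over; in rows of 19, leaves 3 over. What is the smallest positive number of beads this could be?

3

Since 19·1 ≡ 1 (mod 3), take x = 3 + 19·((0−3)·1 mod 3) = 3 + 19·0 = 3.
Check: 3 mod 3 = 0, 3 mod 19 = 3.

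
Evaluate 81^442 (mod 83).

77

Square-and-reduce mod 83: 81^1≡81, 81^2≡4, 81^4≡16, 81^8≡7, 81^16≡49, 81^32≡77, 81^64≡36, 81^128≡51, 81^256≡28.
442 = 2 + 8 + 16 + 32 + 128 + 256, so 81^442 ≡ 4·7·49·77·51·28 ≡ 77 (mod 83).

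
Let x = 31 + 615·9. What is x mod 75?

615·9 = 5535.
5535 − 73·75 = 60, so 5535 ≡ 60 (mod 75).
(31 + 60) mod 75 = 16.

16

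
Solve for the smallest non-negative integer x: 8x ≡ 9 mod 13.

The inverse of 8 mod 13 is 5 (since 8·5 = 40 ≡ 1).
So x ≡ 5·9 = 45 ≡ 6 (mod 13).

6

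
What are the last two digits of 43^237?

By repeated squaring mod 100: 43^1≡43, 43^2≡49, 43^4≡1, 43^8≡1, 43^16≡1, 43^32≡1, 43^64≡1, 43^128≡1.
Since 237 = 1 + 4 + 8 + 32 + 64 + 128 in binary, 43^237 ≡ 43·1·1·1·1·1 ≡ 43 (mod 100).

43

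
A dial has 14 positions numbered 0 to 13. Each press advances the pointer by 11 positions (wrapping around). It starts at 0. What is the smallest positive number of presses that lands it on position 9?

11

11⁻¹ ≡ 9 (mod 14) because 11·9 = 99 = 7·14 + 1.
So x ≡ 9·9 = 81 ≡ 11 (mod 14).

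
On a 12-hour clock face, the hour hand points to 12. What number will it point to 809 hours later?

Dividing 809 by 12 gives quotient 67 and remainder 5.
12 + 5 → 5 on a 12-hour dial.

5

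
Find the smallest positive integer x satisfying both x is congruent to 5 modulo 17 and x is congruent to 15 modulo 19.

243

x ≡ 5 (mod 17) gives x ∈ {5, 22, 39, 56, 73, 90, 107, 124, …}.
The first of these with x mod 19 = 15 is 243.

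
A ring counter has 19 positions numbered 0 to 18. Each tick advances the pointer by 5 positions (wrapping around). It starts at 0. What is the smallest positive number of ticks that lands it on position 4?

16

5⁻¹ ≡ 4 (mod 19) because 5·4 = 20 = 1·19 + 1.
Multiplying both sides by 4: x ≡ 4·4 = 16 ≡ 16 (mod 19).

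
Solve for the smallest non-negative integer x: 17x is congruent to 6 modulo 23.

22

17⁻¹ ≡ 19 (mod 23) because 17·19 = 323 = 14·23 + 1.
Multiplying both sides by 19: x ≡ 19·6 = 114 ≡ 22 (mod 23).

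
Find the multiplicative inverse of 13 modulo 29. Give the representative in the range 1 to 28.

9

13·9 = 117 = 4·29 + 1, so 13⁻¹ ≡ 9 (mod 29).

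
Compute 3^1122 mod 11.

9

Successive squares of 3 mod 11: 3^1≡3, 3^2≡9, 3^4≡4, 3^8≡5, 3^16≡3, 3^32≡9, 3^64≡4, 3^128≡5, 3^256≡3, 3^512≡9, 3^1024≡4.
Since 1122 = 2 + 32 + 64 + 1024 in binary, 3^1122 ≡ 9·9·4·4 ≡ 9 (mod 11).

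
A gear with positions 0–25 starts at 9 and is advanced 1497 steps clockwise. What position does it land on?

1497 = 57·26 + 15, so 1497 mod 26 = 15.
(9 + 15) mod 26 = 24.

24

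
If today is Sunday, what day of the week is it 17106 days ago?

Tuesday

Dividing 17106 by 7 gives quotient 2443 and remainder 5.
Sunday − 5 days → Tuesday.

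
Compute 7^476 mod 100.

Successive squares of 7 mod 100: 7^1≡7, 7^2≡49, 7^4≡1, 7^8≡1, 7^16≡1, 7^32≡1, 7^64≡1, 7^128≡1, 7^256≡1.
476 = 4 + 8 + 16 + 64 + 128 + 256, so 7^476 ≡ 1·1·1·1·1·1 ≡ 1 (mod 100).

1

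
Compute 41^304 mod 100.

61

By repeated squaring mod 100: 41^1≡41, 41^2≡81, 41^4≡61, 41^8≡21, 41^16≡41, 41^32≡81, 41^64≡61, 41^128≡21, 41^256≡41.
Since 304 = 16 + 32 + 256 in binary, 41^304 ≡ 41·81·41 ≡ 61 (mod 100).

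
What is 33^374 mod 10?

9

The units digit of 33^n cycles with period 4: 3, 9, 7, 1, …
374 leaves remainder 2 on division by 4, so 33^374 ends in 9.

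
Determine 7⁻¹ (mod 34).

5

34 = 4·7 + 6
7 = 1·6 + 1
6 = 6·1 + 0
Back-substituting gives 7·5 ≡ 1 (mod 34).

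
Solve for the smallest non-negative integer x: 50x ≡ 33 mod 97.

50⁻¹ ≡ 33 (mod 97) because 50·33 = 1650 = 17·97 + 1.
So x ≡ 33·33 = 1089 ≡ 22 (mod 97).

22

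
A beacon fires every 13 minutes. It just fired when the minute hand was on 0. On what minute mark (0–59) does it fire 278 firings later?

278·13 = 3614.
Dividing 3614 by 60 gives quotient 60 and remainder 14.
(0 + 14) mod 60 = 14.

14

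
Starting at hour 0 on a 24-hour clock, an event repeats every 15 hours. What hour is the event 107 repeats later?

21

107·15 = 1605.
1605 = 66·24 + 21, so 1605 mod 24 = 21.
(0 + 21) mod 24 = 21.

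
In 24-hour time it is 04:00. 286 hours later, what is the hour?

2

286 = 11·24 + 22, so 286 mod 24 = 22.
(4 + 22) mod 24 = 2.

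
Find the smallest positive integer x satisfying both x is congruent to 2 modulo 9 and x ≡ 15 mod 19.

110

Since 19·1 ≡ 1 (mod 9), take x = 15 + 19·((2−15)·1 mod 9) = 15 + 19·5 = 110.
Check: 110 mod 9 = 2, 110 mod 19 = 15.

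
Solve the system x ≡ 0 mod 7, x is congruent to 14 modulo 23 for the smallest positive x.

14

x ≡ 0 (mod 7) gives x ∈ {0, 7, 14}.
The first of these with x mod 23 = 14 is 14.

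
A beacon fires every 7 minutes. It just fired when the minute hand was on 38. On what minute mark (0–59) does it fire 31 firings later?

15

31·7 = 217.
217 − 3·60 = 37, so 217 ≡ 37 (mod 60).
(38 + 37) mod 60 = 15.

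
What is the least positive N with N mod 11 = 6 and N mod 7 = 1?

x ≡ 1 (mod 7) gives x ∈ {1, 8, 15, 22, 29, 36, 43, 50}.
The first of these with x mod 11 = 6 is 50.

50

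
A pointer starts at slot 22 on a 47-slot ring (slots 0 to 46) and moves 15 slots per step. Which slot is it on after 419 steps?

419·15 = 6285.
Dividing 6285 by 47 gives quotient 133 and remainder 34.
(22 + 34) mod 47 = 9.

9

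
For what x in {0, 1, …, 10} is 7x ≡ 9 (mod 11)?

6

7⁻¹ ≡ 8 (mod 11) because 7·8 = 56 = 5·11 + 1.
Multiplying both sides by 8: x ≡ 8·9 = 72 ≡ 6 (mod 11).
Check: 7·6 = 42 = 3·11 + 9.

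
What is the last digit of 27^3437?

The units digit of 27^n cycles with period 4: 7, 9, 3, 1, …
3437 mod 4 = 1, so the last digit matches 7^1 = 7.

7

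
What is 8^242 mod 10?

4

Last digits of 8^n: 8, 4, 2, 6 (period 4).
242 mod 4 = 2, so the last digit matches 8^2 = 4.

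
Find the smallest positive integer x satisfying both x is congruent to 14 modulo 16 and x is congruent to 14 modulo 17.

14

Since 17·1 ≡ 1 (mod 16), take x = 14 + 17·((14−14)·1 mod 16) = 14 + 17·0 = 14.
Check: 14 mod 16 = 14, 14 mod 17 = 14.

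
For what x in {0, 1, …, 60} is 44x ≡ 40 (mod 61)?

44⁻¹ ≡ 43 (mod 61) because 44·43 = 1892 = 31·61 + 1.
So x ≡ 43·40 = 1720 ≡ 12 (mod 61).

12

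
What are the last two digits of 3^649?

By repeated squaring mod 100: 3^1≡3, 3^2≡9, 3^4≡81, 3^8≡61, 3^16≡21, 3^32≡41, 3^64≡81, 3^128≡61, 3^256≡21, 3^512≡41.
Since 649 = 1 + 8 + 128 + 512 in binary, 3^649 ≡ 3·61·61·41 ≡ 83 (mod 100).

83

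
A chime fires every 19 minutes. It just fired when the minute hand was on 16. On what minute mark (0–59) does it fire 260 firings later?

36

260·19 = 4940.
4940 = 82·60 + 20, so 4940 mod 60 = 20.
(16 + 20) mod 60 = 36.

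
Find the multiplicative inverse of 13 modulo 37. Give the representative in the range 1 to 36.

20

37 = 2·13 + 11
13 = 1·11 + 2
11 = 5·2 + 1
2 = 2·1 + 0
Back-substituting gives 13·20 ≡ 1 (mod 37).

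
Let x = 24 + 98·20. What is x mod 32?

98·20 = 1960.
1960 = 61·32 + 8, so 1960 mod 32 = 8.
(24 + 8) mod 32 = 0.

0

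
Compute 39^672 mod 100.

21

By repeated squaring mod 100: 39^1≡39, 39^2≡21, 39^4≡41, 39^8≡81, 39^16≡61, 39^32≡21, 39^64≡41, 39^128≡81, 39^256≡61, 39^512≡21.
672 = 32 + 128 + 512, so 39^672 ≡ 21·81·21 ≡ 21 (mod 100).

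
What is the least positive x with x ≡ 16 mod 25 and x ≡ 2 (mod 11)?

266

x ≡ 2 (mod 11) gives x ∈ {2, 13, 24, 35, 46, 57, 68, 79, …}.
The first of these with x mod 25 = 16 is 266.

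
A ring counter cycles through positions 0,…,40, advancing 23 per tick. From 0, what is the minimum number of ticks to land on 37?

The inverse of 23 mod 41 is 25 (since 23·25 = 575 ≡ 1).
So x ≡ 25·37 = 925 ≡ 23 (mod 41).

23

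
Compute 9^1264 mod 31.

By repeated squaring mod 31: 9^1≡9, 9^2≡19, 9^4≡20, 9^8≡28, 9^16≡9, 9^32≡19, 9^64≡20, 9^128≡28, 9^256≡9, 9^512≡19, 9^1024≡20.
1264 = 16 + 32 + 64 + 128 + 1024, so 9^1264 ≡ 9·19·20·28·20 ≡ 20 (mod 31).

20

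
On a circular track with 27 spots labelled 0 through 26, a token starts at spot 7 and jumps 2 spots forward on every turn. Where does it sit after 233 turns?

233·2 = 466.
Dividing 466 by 27 gives quotient 17 and remainder 7.
(7 + 7) mod 27 = 14.

14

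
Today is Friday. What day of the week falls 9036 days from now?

Dividing 9036 by 7 gives quotient 1290 and remainder 6.
Friday + 6 days → Thursday.

Thursday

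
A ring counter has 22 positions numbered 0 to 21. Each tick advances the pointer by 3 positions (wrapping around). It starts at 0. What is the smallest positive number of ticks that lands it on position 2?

8

3⁻¹ ≡ 15 (mod 22) because 3·15 = 45 = 2·22 + 1.
Multiplying both sides by 15: x ≡ 15·2 = 30 ≡ 8 (mod 22).
Check: 3·8 = 24 = 1·22 + 2.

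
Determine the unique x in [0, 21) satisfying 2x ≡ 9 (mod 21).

15

2⁻¹ ≡ 11 (mod 21) because 2·11 = 22 = 1·21 + 1.
So x ≡ 11·9 = 99 ≡ 15 (mod 21).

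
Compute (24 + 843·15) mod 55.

19

843·15 = 12645.
12645 − 229·55 = 50, so 12645 ≡ 50 (mod 55).
(24 + 50) mod 55 = 19.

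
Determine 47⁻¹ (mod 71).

47·68 = 3196 = 45·71 + 1, so 47⁻¹ ≡ 68 (mod 71).

68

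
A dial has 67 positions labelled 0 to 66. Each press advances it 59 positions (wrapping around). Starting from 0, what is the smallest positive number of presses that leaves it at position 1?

67 = 1·59 + 8
59 = 7·8 + 3
8 = 2·3 + 2
3 = 1·2 + 1
2 = 2·1 + 0
Back-substituting gives 59·25 ≡ 1 (mod 67).

25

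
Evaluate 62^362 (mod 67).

40

Successive squares of 62 mod 67: 62^1≡62, 62^2≡25, 62^4≡22, 62^8≡15, 62^16≡24, 62^32≡40, 62^64≡59, 62^128≡64, 62^256≡9.
Since 362 = 2 + 8 + 32 + 64 + 256 in binary, 62^362 ≡ 25·15·40·59·9 ≡ 40 (mod 67).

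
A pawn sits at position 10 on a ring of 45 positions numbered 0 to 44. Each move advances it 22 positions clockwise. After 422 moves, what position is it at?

24

422·22 = 9284.
Dividing 9284 by 45 gives quotient 206 and remainder 14.
(10 + 14) mod 45 = 24.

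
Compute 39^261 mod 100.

Square-and-reduce mod 100: 39^1≡39, 39^2≡21, 39^4≡41, 39^8≡81, 39^16≡61, 39^32≡21, 39^64≡41, 39^128≡81, 39^256≡61.
Since 261 = 1 + 4 + 256 in binary, 39^261 ≡ 39·41·61 ≡ 39 (mod 100).

39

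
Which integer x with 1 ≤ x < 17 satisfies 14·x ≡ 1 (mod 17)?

11

17 = 1·14 + 3
14 = 4·3 + 2
3 = 1·2 + 1
2 = 2·1 + 0
Back-substituting gives 14·11 ≡ 1 (mod 17).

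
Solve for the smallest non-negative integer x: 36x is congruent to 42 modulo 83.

The inverse of 36 mod 83 is 30 (since 36·30 = 1080 ≡ 1).
So x ≡ 30·42 = 1260 ≡ 15 (mod 83).

15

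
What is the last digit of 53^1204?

1

Powers of 3 mod 10 repeat with period 4: 3, 9, 7, 1.
1204 mod 4 = 0, so the last digit matches 3^4 = 1.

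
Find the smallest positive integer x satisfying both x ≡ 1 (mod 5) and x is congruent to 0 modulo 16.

x ≡ 1 (mod 5) gives x ∈ {1, 6, 11, 16}.
The first of these with x mod 16 = 0 is 16.

16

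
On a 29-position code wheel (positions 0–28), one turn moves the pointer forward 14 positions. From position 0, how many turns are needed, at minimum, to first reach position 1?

14·27 = 378 = 13·29 + 1, so 14⁻¹ ≡ 27 (mod 29).

27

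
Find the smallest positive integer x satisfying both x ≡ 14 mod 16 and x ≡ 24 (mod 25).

174

x ≡ 14 (mod 16) gives x ∈ {14, 30, 46, 62, 78, 94, 110, 126, …}.
The first of these with x mod 25 = 24 is 174.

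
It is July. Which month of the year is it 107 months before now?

107 mod 12 = 11 (since 8·12 = 96).
July − 11 months → August.

August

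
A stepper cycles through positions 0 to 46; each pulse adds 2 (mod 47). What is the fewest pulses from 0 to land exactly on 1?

47 = 23·2 + 1
2 = 2·1 + 0
Back-substituting gives 2·24 ≡ 1 (mod 47).

24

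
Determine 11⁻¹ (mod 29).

8

29 = 2·11 + 7
11 = 1·7 + 4
7 = 1·4 + 3
4 = 1·3 + 1
3 = 3·1 + 0
Back-substituting gives 11·8 ≡ 1 (mod 29).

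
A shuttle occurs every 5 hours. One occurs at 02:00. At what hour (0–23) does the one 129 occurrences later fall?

23

129·5 = 645.
645 − 26·24 = 21, so 645 ≡ 21 (mod 24).
(2 + 21) mod 24 = 23.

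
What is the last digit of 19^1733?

Last digits of 9^n: 9, 1 (period 2).
1733 leaves remainder 1 on division by 2, so 19^1733 ends in 9.

9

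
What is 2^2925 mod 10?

2

Last digits of 2^n: 2, 4, 8, 6 (period 4).
2925 mod 4 = 1, so the last digit matches 2^1 = 2.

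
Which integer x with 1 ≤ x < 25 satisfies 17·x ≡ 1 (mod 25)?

3

25 = 1·17 + 8
17 = 2·8 + 1
8 = 8·1 + 0
Back-substituting gives 17·3 ≡ 1 (mod 25).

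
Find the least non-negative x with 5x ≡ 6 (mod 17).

The inverse of 5 mod 17 is 7 (since 5·7 = 35 ≡ 1).
Multiplying both sides by 7: x ≡ 7·6 = 42 ≡ 8 (mod 17).
Check: 5·8 = 40 = 2·17 + 6.

8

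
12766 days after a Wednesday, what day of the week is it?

Monday

Dividing 12766 by 7 gives quotient 1823 and remainder 5.
Wednesday + 5 days → Monday.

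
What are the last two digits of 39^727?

By repeated squaring mod 100: 39^1≡39, 39^2≡21, 39^4≡41, 39^8≡81, 39^16≡61, 39^32≡21, 39^64≡41, 39^128≡81, 39^256≡61, 39^512≡21.
Since 727 = 1 + 2 + 4 + 16 + 64 + 128 + 512 in binary, 39^727 ≡ 39·21·41·61·41·81·21 ≡ 79 (mod 100).

79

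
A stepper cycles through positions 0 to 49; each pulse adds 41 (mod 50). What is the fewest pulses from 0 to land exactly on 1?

11

50 = 1·41 + 9
41 = 4·9 + 5
9 = 1·5 + 4
5 = 1·4 + 1
4 = 4·1 + 0
Back-substituting gives 41·11 ≡ 1 (mod 50).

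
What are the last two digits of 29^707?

09

By repeated squaring mod 100: 29^1≡29, 29^2≡41, 29^4≡81, 29^8≡61, 29^16≡21, 29^32≡41, 29^64≡81, 29^128≡61, 29^256≡21, 29^512≡41.
707 = 1 + 2 + 64 + 128 + 512, so 29^707 ≡ 29·41·81·61·41 ≡ 9 (mod 100).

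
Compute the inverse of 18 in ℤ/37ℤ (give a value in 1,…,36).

35

18·35 = 630 = 17·37 + 1, so 18⁻¹ ≡ 35 (mod 37).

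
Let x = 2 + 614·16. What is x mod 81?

614·16 = 9824.
9824 − 121·81 = 23, so 9824 ≡ 23 (mod 81).
(2 + 23) mod 81 = 25.

25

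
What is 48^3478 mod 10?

4

The units digit of 48^n cycles with period 4: 8, 4, 2, 6, …
3478 leaves remainder 2 on division by 4, so 48^3478 ends in 4.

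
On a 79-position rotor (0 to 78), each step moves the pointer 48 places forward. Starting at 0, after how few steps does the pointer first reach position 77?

48⁻¹ ≡ 28 (mod 79) because 48·28 = 1344 = 17·79 + 1.
So x ≡ 28·77 = 2156 ≡ 23 (mod 79).
Check: 48·23 = 1104 = 13·79 + 77.

23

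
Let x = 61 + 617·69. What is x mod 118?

36

617·69 = 42573.
42573 − 360·118 = 93, so 42573 ≡ 93 (mod 118).
(61 + 93) mod 118 = 36.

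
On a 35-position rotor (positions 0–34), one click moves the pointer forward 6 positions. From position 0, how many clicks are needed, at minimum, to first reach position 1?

6

35 = 5·6 + 5
6 = 1·5 + 1
5 = 5·1 + 0
Back-substituting gives 6·6 ≡ 1 (mod 35).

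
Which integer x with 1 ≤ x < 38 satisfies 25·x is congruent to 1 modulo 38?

35

25·35 = 875 = 23·38 + 1, so 25⁻¹ ≡ 35 (mod 38).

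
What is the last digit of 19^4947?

The units digit of 19^n cycles with period 2: 9, 1, …
4947 leaves remainder 1 on division by 2, so 19^4947 ends in 9.

9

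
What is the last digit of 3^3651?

Last digits of 3^n: 3, 9, 7, 1 (period 4).
3651 leaves remainder 3 on division by 4, so 3^3651 ends in 7.

7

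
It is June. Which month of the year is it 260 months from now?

260 − 21·12 = 8, so 260 ≡ 8 (mod 12).
June + 8 months → February.

February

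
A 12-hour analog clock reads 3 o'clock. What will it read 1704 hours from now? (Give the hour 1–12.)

3

1704 − 142·12 = 0, so 1704 ≡ 0 (mod 12).
3 + 0 → 3 on a 12-hour dial.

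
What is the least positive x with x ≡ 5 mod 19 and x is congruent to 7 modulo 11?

62

x ≡ 7 (mod 11) gives x ∈ {7, 18, 29, 40, 51, 62}.
The first of these with x mod 19 = 5 is 62.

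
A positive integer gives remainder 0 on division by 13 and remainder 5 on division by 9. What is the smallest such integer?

104

x ≡ 5 (mod 9) gives x ∈ {5, 14, 23, 32, 41, 50, 59, 68, …}.
The first of these with x mod 13 = 0 is 104.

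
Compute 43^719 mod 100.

Successive squares of 43 mod 100: 43^1≡43, 43^2≡49, 43^4≡1, 43^8≡1, 43^16≡1, 43^32≡1, 43^64≡1, 43^128≡1, 43^256≡1, 43^512≡1.
Since 719 = 1 + 2 + 4 + 8 + 64 + 128 + 512 in binary, 43^719 ≡ 43·49·1·1·1·1·1 ≡ 7 (mod 100).

7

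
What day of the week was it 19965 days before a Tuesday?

19965 − 2852·7 = 1, so 19965 ≡ 1 (mod 7).
Tuesday − 1 day → Monday.

Monday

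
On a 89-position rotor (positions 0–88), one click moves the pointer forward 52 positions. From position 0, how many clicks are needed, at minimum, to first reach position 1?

12

89 = 1·52 + 37
52 = 1·37 + 15
37 = 2·15 + 7
15 = 2·7 + 1
7 = 7·1 + 0
Back-substituting gives 52·12 ≡ 1 (mod 89).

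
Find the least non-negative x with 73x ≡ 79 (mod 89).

34

73⁻¹ ≡ 50 (mod 89) because 73·50 = 3650 = 41·89 + 1.
Multiplying both sides by 50: x ≡ 50·79 = 3950 ≡ 34 (mod 89).
Check: 73·34 = 2482 = 27·89 + 79.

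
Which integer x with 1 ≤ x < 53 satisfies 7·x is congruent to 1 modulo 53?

53 = 7·7 + 4
7 = 1·4 + 3
4 = 1·3 + 1
3 = 3·1 + 0
Back-substituting gives 7·38 ≡ 1 (mod 53).

38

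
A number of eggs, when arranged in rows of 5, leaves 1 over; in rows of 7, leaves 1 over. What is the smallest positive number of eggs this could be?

1

Since 7·3 ≡ 1 (mod 5), take x = 1 + 7·((1−1)·3 mod 5) = 1 + 7·0 = 1.
Check: 1 mod 5 = 1, 1 mod 7 = 1.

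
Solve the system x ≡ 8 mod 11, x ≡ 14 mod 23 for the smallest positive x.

x ≡ 8 (mod 11) gives x ∈ {8, 19, 30, 41, 52, 63, 74, 85, …}.
The first of these with x mod 23 = 14 is 129.

129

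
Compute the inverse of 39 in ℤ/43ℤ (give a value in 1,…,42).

32

43 = 1·39 + 4
39 = 9·4 + 3
4 = 1·3 + 1
3 = 3·1 + 0
Back-substituting gives 39·32 ≡ 1 (mod 43).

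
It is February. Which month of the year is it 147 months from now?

147 − 12·12 = 3, so 147 ≡ 3 (mod 12).
February + 3 months → May.

May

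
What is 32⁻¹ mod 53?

5

53 = 1·32 + 21
32 = 1·21 + 11
21 = 1·11 + 10
11 = 1·10 + 1
10 = 10·1 + 0
Back-substituting gives 32·5 ≡ 1 (mod 53).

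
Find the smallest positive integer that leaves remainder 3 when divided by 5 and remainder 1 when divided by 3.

Since 3·2 ≡ 1 (mod 5), take x = 1 + 3·((3−1)·2 mod 5) = 1 + 3·4 = 13.
Check: 13 mod 5 = 3, 13 mod 3 = 1.

13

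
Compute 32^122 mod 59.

Square-and-reduce mod 59: 32^1≡32, 32^2≡21, 32^4≡28, 32^8≡17, 32^16≡53, 32^32≡36, 32^64≡57.
122 = 2 + 8 + 16 + 32 + 64, so 32^122 ≡ 21·17·53·36·57 ≡ 57 (mod 59).

57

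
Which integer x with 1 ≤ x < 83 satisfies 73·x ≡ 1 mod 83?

58

83 = 1·73 + 10
73 = 7·10 + 3
10 = 3·3 + 1
3 = 3·1 + 0
Back-substituting gives 73·58 ≡ 1 (mod 83).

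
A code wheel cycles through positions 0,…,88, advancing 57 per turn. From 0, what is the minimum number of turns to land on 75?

57⁻¹ ≡ 25 (mod 89) because 57·25 = 1425 = 16·89 + 1.
Multiplying both sides by 25: x ≡ 25·75 = 1875 ≡ 6 (mod 89).

6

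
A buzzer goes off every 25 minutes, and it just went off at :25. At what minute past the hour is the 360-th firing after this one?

360·25 = 9000.
9000 = 150·60 + 0, so 9000 mod 60 = 0.
(25 + 0) mod 60 = 25.

25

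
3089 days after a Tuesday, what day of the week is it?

Thursday

Dividing 3089 by 7 gives quotient 441 and remainder 2.
Tuesday + 2 days → Thursday.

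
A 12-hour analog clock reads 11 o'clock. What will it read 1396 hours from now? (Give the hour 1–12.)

1396 mod 12 = 4 (since 116·12 = 1392).
11 + 4 → 3 on a 12-hour dial.

3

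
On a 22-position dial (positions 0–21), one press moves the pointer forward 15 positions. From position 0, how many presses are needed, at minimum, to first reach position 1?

15·3 = 45 = 2·22 + 1, so 15⁻¹ ≡ 3 (mod 22).

3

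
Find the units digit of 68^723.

2

Last digits of 8^n: 8, 4, 2, 6 (period 4).
723 leaves remainder 3 on division by 4, so 68^723 ends in 2.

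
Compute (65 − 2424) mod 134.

2424 mod 134 = 12 (since 18·134 = 2412).
(65 − 12) mod 134 = 53.

53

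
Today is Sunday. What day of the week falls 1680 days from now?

Sunday

1680 = 240·7 + 0, so 1680 mod 7 = 0.
Sunday + 0 days → Sunday.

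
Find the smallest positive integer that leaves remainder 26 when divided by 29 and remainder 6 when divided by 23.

Since 23·24 ≡ 1 (mod 29), take x = 6 + 23·((26−6)·24 mod 29) = 6 + 23·16 = 374.
Check: 374 mod 29 = 26, 374 mod 23 = 6.

374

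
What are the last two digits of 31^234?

21

By repeated squaring mod 100: 31^1≡31, 31^2≡61, 31^4≡21, 31^8≡41, 31^16≡81, 31^32≡61, 31^64≡21, 31^128≡41.
234 = 2 + 8 + 32 + 64 + 128, so 31^234 ≡ 61·41·61·21·41 ≡ 21 (mod 100).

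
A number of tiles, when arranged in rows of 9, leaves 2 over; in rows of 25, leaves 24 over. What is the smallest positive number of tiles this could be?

74

x ≡ 2 (mod 9) gives x ∈ {2, 11, 20, 29, 38, 47, 56, 65, …}.
The first of these with x mod 25 = 24 is 74.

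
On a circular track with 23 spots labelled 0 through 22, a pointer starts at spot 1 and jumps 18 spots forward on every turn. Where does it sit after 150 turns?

10

150·18 = 2700.
2700 = 117·23 + 9, so 2700 mod 23 = 9.
(1 + 9) mod 23 = 10.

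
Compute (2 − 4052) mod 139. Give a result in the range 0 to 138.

4052 mod 139 = 21 (since 29·139 = 4031).
(2 − 21) mod 139 = 120.

120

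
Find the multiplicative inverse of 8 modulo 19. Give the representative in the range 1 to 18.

19 = 2·8 + 3
8 = 2·3 + 2
3 = 1·2 + 1
2 = 2·1 + 0
Back-substituting gives 8·12 ≡ 1 (mod 19).

12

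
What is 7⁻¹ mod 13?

2

7·2 = 14 = 1·13 + 1, so 7⁻¹ ≡ 2 (mod 13).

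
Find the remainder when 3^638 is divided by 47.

Square-and-reduce mod 47: 3^1≡3, 3^2≡9, 3^4≡34, 3^8≡28, 3^16≡32, 3^32≡37, 3^64≡6, 3^128≡36, 3^256≡27, 3^512≡24.
Since 638 = 2 + 4 + 8 + 16 + 32 + 64 + 512 in binary, 3^638 ≡ 9·34·28·32·37·6·24 ≡ 2 (mod 47).

2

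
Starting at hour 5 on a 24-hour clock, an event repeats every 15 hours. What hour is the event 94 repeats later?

23

94·15 = 1410.
Dividing 1410 by 24 gives quotient 58 and remainder 18.
(5 + 18) mod 24 = 23.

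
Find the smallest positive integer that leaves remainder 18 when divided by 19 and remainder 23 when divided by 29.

x ≡ 18 (mod 19) gives x ∈ {18, 37, 56, 75, 94, 113, 132, 151, …}.
The first of these with x mod 29 = 23 is 284.

284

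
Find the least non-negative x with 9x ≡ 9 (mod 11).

1

The inverse of 9 mod 11 is 5 (since 9·5 = 45 ≡ 1).
Multiplying both sides by 5: x ≡ 5·9 = 45 ≡ 1 (mod 11).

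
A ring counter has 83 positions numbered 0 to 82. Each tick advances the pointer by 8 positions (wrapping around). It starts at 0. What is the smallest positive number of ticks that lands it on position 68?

The inverse of 8 mod 83 is 52 (since 8·52 = 416 ≡ 1).
Multiplying both sides by 52: x ≡ 52·68 = 3536 ≡ 50 (mod 83).

50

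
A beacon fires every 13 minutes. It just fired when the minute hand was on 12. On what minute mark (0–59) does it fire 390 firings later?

390·13 = 5070.
5070 = 84·60 + 30, so 5070 mod 60 = 30.
(12 + 30) mod 60 = 42.

42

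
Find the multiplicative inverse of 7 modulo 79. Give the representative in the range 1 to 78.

34

79 = 11·7 + 2
7 = 3·2 + 1
2 = 2·1 + 0
Back-substituting gives 7·34 ≡ 1 (mod 79).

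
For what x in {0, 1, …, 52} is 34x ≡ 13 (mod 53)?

30

34⁻¹ ≡ 39 (mod 53) because 34·39 = 1326 = 25·53 + 1.
Multiplying both sides by 39: x ≡ 39·13 = 507 ≡ 30 (mod 53).
Check: 34·30 = 1020 = 19·53 + 13.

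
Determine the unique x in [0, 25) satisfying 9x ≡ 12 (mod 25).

9⁻¹ ≡ 14 (mod 25) because 9·14 = 126 = 5·25 + 1.
Multiplying both sides by 14: x ≡ 14·12 = 168 ≡ 18 (mod 25).

18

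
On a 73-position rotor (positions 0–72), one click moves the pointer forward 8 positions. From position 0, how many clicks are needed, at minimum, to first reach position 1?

64

8·64 = 512 = 7·73 + 1, so 8⁻¹ ≡ 64 (mod 73).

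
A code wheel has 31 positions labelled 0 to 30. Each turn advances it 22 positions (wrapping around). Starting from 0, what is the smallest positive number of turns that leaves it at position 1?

31 = 1·22 + 9
22 = 2·9 + 4
9 = 2·4 + 1
4 = 4·1 + 0
Back-substituting gives 22·24 ≡ 1 (mod 31).

24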